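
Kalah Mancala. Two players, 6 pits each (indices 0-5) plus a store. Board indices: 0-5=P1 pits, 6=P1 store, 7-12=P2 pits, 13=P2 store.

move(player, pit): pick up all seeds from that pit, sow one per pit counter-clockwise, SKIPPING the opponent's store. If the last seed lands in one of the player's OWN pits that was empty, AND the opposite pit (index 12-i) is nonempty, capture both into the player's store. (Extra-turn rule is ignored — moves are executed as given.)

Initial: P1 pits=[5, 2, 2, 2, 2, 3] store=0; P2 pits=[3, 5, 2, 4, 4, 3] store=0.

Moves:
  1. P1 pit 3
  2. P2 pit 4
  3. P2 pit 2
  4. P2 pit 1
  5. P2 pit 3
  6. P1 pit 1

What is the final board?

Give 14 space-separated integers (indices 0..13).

Move 1: P1 pit3 -> P1=[5,2,2,0,3,4](0) P2=[3,5,2,4,4,3](0)
Move 2: P2 pit4 -> P1=[6,3,2,0,3,4](0) P2=[3,5,2,4,0,4](1)
Move 3: P2 pit2 -> P1=[6,0,2,0,3,4](0) P2=[3,5,0,5,0,4](5)
Move 4: P2 pit1 -> P1=[6,0,2,0,3,4](0) P2=[3,0,1,6,1,5](6)
Move 5: P2 pit3 -> P1=[7,1,3,0,3,4](0) P2=[3,0,1,0,2,6](7)
Move 6: P1 pit1 -> P1=[7,0,4,0,3,4](0) P2=[3,0,1,0,2,6](7)

Answer: 7 0 4 0 3 4 0 3 0 1 0 2 6 7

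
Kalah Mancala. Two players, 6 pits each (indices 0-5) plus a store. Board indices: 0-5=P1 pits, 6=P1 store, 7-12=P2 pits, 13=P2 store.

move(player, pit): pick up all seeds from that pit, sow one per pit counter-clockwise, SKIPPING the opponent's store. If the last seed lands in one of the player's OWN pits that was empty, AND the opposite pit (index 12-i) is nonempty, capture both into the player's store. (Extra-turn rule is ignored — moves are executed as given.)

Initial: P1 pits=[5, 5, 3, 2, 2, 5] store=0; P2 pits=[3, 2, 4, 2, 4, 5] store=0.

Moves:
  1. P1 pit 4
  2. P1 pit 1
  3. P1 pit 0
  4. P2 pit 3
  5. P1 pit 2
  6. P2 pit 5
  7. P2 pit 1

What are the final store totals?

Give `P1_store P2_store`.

Answer: 3 3

Derivation:
Move 1: P1 pit4 -> P1=[5,5,3,2,0,6](1) P2=[3,2,4,2,4,5](0)
Move 2: P1 pit1 -> P1=[5,0,4,3,1,7](2) P2=[3,2,4,2,4,5](0)
Move 3: P1 pit0 -> P1=[0,1,5,4,2,8](2) P2=[3,2,4,2,4,5](0)
Move 4: P2 pit3 -> P1=[0,1,5,4,2,8](2) P2=[3,2,4,0,5,6](0)
Move 5: P1 pit2 -> P1=[0,1,0,5,3,9](3) P2=[4,2,4,0,5,6](0)
Move 6: P2 pit5 -> P1=[1,2,1,6,4,9](3) P2=[4,2,4,0,5,0](1)
Move 7: P2 pit1 -> P1=[1,2,0,6,4,9](3) P2=[4,0,5,0,5,0](3)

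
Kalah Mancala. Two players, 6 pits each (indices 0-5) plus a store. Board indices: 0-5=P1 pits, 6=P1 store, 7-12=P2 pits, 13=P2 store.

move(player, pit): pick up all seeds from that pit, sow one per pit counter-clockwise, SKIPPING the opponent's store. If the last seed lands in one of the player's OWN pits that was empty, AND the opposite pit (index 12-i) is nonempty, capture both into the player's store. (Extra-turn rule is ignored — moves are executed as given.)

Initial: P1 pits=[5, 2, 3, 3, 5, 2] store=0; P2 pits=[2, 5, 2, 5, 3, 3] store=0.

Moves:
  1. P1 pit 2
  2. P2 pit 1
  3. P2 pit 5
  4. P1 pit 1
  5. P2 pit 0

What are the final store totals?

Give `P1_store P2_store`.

Move 1: P1 pit2 -> P1=[5,2,0,4,6,3](0) P2=[2,5,2,5,3,3](0)
Move 2: P2 pit1 -> P1=[5,2,0,4,6,3](0) P2=[2,0,3,6,4,4](1)
Move 3: P2 pit5 -> P1=[6,3,1,4,6,3](0) P2=[2,0,3,6,4,0](2)
Move 4: P1 pit1 -> P1=[6,0,2,5,7,3](0) P2=[2,0,3,6,4,0](2)
Move 5: P2 pit0 -> P1=[6,0,2,5,7,3](0) P2=[0,1,4,6,4,0](2)

Answer: 0 2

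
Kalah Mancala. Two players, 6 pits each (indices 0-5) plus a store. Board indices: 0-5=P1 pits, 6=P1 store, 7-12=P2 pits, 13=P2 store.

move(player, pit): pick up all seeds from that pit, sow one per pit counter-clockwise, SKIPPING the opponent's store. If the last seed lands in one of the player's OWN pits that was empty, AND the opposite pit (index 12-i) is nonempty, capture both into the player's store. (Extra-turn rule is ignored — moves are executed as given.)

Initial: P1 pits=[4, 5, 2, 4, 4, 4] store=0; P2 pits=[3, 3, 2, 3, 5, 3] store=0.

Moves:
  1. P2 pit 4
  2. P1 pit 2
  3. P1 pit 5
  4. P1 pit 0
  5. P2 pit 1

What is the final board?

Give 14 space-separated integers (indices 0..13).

Move 1: P2 pit4 -> P1=[5,6,3,4,4,4](0) P2=[3,3,2,3,0,4](1)
Move 2: P1 pit2 -> P1=[5,6,0,5,5,5](0) P2=[3,3,2,3,0,4](1)
Move 3: P1 pit5 -> P1=[5,6,0,5,5,0](1) P2=[4,4,3,4,0,4](1)
Move 4: P1 pit0 -> P1=[0,7,1,6,6,0](6) P2=[0,4,3,4,0,4](1)
Move 5: P2 pit1 -> P1=[0,7,1,6,6,0](6) P2=[0,0,4,5,1,5](1)

Answer: 0 7 1 6 6 0 6 0 0 4 5 1 5 1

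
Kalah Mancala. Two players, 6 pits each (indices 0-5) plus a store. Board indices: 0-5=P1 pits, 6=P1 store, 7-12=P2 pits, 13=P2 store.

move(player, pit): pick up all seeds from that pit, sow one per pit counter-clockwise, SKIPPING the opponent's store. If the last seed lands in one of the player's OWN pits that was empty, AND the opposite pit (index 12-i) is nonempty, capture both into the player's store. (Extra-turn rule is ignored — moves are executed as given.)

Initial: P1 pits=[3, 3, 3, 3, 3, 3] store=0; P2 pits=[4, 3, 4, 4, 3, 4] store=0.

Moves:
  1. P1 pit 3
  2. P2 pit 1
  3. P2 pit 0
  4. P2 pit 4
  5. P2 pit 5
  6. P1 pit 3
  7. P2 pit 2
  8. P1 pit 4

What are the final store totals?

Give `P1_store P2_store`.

Answer: 2 3

Derivation:
Move 1: P1 pit3 -> P1=[3,3,3,0,4,4](1) P2=[4,3,4,4,3,4](0)
Move 2: P2 pit1 -> P1=[3,3,3,0,4,4](1) P2=[4,0,5,5,4,4](0)
Move 3: P2 pit0 -> P1=[3,3,3,0,4,4](1) P2=[0,1,6,6,5,4](0)
Move 4: P2 pit4 -> P1=[4,4,4,0,4,4](1) P2=[0,1,6,6,0,5](1)
Move 5: P2 pit5 -> P1=[5,5,5,1,4,4](1) P2=[0,1,6,6,0,0](2)
Move 6: P1 pit3 -> P1=[5,5,5,0,5,4](1) P2=[0,1,6,6,0,0](2)
Move 7: P2 pit2 -> P1=[6,6,5,0,5,4](1) P2=[0,1,0,7,1,1](3)
Move 8: P1 pit4 -> P1=[6,6,5,0,0,5](2) P2=[1,2,1,7,1,1](3)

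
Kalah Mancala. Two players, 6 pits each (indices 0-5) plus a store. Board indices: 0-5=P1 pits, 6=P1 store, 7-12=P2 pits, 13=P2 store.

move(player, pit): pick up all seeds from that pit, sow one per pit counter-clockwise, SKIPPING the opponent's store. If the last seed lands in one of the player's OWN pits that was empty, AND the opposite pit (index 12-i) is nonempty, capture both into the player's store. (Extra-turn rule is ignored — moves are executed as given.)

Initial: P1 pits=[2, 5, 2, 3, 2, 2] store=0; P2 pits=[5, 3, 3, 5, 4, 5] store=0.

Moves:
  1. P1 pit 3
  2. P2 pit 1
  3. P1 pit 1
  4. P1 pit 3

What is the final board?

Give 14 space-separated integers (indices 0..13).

Answer: 2 0 3 0 5 4 2 5 0 4 6 5 5 0

Derivation:
Move 1: P1 pit3 -> P1=[2,5,2,0,3,3](1) P2=[5,3,3,5,4,5](0)
Move 2: P2 pit1 -> P1=[2,5,2,0,3,3](1) P2=[5,0,4,6,5,5](0)
Move 3: P1 pit1 -> P1=[2,0,3,1,4,4](2) P2=[5,0,4,6,5,5](0)
Move 4: P1 pit3 -> P1=[2,0,3,0,5,4](2) P2=[5,0,4,6,5,5](0)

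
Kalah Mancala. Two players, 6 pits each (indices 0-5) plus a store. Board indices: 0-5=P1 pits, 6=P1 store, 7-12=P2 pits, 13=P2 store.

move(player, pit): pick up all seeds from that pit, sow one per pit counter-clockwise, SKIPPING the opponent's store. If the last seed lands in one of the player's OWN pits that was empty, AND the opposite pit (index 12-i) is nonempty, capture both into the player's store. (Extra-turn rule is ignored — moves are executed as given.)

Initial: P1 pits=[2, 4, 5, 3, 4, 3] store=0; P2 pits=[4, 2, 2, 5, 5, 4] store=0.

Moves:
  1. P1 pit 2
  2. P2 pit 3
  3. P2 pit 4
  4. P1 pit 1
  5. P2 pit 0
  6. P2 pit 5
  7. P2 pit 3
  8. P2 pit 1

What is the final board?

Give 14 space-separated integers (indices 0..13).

Move 1: P1 pit2 -> P1=[2,4,0,4,5,4](1) P2=[5,2,2,5,5,4](0)
Move 2: P2 pit3 -> P1=[3,5,0,4,5,4](1) P2=[5,2,2,0,6,5](1)
Move 3: P2 pit4 -> P1=[4,6,1,5,5,4](1) P2=[5,2,2,0,0,6](2)
Move 4: P1 pit1 -> P1=[4,0,2,6,6,5](2) P2=[6,2,2,0,0,6](2)
Move 5: P2 pit0 -> P1=[4,0,2,6,6,5](2) P2=[0,3,3,1,1,7](3)
Move 6: P2 pit5 -> P1=[5,1,3,7,7,6](2) P2=[0,3,3,1,1,0](4)
Move 7: P2 pit3 -> P1=[5,1,3,7,7,6](2) P2=[0,3,3,0,2,0](4)
Move 8: P2 pit1 -> P1=[5,1,3,7,7,6](2) P2=[0,0,4,1,3,0](4)

Answer: 5 1 3 7 7 6 2 0 0 4 1 3 0 4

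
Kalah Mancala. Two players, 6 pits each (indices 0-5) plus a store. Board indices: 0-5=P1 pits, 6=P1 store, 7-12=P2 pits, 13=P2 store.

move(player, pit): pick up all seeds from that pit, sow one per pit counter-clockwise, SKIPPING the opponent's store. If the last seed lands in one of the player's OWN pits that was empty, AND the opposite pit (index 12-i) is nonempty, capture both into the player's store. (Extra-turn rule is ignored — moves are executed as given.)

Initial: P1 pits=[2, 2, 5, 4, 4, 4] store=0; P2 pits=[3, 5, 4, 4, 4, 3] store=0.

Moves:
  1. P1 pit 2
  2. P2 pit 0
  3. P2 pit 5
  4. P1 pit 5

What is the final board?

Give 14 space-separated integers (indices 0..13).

Move 1: P1 pit2 -> P1=[2,2,0,5,5,5](1) P2=[4,5,4,4,4,3](0)
Move 2: P2 pit0 -> P1=[2,2,0,5,5,5](1) P2=[0,6,5,5,5,3](0)
Move 3: P2 pit5 -> P1=[3,3,0,5,5,5](1) P2=[0,6,5,5,5,0](1)
Move 4: P1 pit5 -> P1=[3,3,0,5,5,0](2) P2=[1,7,6,6,5,0](1)

Answer: 3 3 0 5 5 0 2 1 7 6 6 5 0 1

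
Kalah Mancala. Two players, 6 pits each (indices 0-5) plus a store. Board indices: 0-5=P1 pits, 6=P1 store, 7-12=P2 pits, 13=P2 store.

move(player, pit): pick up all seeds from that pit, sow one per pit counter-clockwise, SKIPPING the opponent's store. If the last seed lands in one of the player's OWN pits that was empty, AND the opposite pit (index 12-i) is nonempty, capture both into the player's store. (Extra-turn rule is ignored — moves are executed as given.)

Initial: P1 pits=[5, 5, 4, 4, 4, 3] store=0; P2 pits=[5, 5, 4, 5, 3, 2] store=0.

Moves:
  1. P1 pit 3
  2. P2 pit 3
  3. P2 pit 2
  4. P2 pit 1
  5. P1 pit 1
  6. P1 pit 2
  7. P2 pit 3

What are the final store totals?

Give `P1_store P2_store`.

Move 1: P1 pit3 -> P1=[5,5,4,0,5,4](1) P2=[6,5,4,5,3,2](0)
Move 2: P2 pit3 -> P1=[6,6,4,0,5,4](1) P2=[6,5,4,0,4,3](1)
Move 3: P2 pit2 -> P1=[6,6,4,0,5,4](1) P2=[6,5,0,1,5,4](2)
Move 4: P2 pit1 -> P1=[6,6,4,0,5,4](1) P2=[6,0,1,2,6,5](3)
Move 5: P1 pit1 -> P1=[6,0,5,1,6,5](2) P2=[7,0,1,2,6,5](3)
Move 6: P1 pit2 -> P1=[6,0,0,2,7,6](3) P2=[8,0,1,2,6,5](3)
Move 7: P2 pit3 -> P1=[6,0,0,2,7,6](3) P2=[8,0,1,0,7,6](3)

Answer: 3 3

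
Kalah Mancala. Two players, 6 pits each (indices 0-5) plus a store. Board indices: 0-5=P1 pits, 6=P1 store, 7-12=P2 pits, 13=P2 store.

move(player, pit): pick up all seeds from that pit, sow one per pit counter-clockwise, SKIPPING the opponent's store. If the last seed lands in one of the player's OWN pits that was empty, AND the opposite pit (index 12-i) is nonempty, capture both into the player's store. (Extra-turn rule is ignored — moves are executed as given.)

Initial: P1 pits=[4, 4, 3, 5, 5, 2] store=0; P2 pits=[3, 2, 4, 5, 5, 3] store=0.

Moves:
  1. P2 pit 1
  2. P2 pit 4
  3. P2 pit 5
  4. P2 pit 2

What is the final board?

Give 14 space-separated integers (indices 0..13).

Move 1: P2 pit1 -> P1=[4,4,3,5,5,2](0) P2=[3,0,5,6,5,3](0)
Move 2: P2 pit4 -> P1=[5,5,4,5,5,2](0) P2=[3,0,5,6,0,4](1)
Move 3: P2 pit5 -> P1=[6,6,5,5,5,2](0) P2=[3,0,5,6,0,0](2)
Move 4: P2 pit2 -> P1=[7,6,5,5,5,2](0) P2=[3,0,0,7,1,1](3)

Answer: 7 6 5 5 5 2 0 3 0 0 7 1 1 3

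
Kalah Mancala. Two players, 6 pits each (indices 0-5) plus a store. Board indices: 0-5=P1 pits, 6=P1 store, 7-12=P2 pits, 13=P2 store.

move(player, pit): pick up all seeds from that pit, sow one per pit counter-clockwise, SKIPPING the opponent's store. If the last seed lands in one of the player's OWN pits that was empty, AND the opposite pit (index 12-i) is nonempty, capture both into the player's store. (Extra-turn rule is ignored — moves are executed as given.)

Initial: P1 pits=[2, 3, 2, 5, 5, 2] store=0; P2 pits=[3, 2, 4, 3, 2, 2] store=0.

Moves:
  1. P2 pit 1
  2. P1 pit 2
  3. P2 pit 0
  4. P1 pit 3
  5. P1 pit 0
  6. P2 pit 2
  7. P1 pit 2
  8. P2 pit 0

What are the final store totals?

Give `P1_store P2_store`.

Answer: 7 1

Derivation:
Move 1: P2 pit1 -> P1=[2,3,2,5,5,2](0) P2=[3,0,5,4,2,2](0)
Move 2: P1 pit2 -> P1=[2,3,0,6,6,2](0) P2=[3,0,5,4,2,2](0)
Move 3: P2 pit0 -> P1=[2,3,0,6,6,2](0) P2=[0,1,6,5,2,2](0)
Move 4: P1 pit3 -> P1=[2,3,0,0,7,3](1) P2=[1,2,7,5,2,2](0)
Move 5: P1 pit0 -> P1=[0,4,0,0,7,3](7) P2=[1,2,7,0,2,2](0)
Move 6: P2 pit2 -> P1=[1,5,1,0,7,3](7) P2=[1,2,0,1,3,3](1)
Move 7: P1 pit2 -> P1=[1,5,0,1,7,3](7) P2=[1,2,0,1,3,3](1)
Move 8: P2 pit0 -> P1=[1,5,0,1,7,3](7) P2=[0,3,0,1,3,3](1)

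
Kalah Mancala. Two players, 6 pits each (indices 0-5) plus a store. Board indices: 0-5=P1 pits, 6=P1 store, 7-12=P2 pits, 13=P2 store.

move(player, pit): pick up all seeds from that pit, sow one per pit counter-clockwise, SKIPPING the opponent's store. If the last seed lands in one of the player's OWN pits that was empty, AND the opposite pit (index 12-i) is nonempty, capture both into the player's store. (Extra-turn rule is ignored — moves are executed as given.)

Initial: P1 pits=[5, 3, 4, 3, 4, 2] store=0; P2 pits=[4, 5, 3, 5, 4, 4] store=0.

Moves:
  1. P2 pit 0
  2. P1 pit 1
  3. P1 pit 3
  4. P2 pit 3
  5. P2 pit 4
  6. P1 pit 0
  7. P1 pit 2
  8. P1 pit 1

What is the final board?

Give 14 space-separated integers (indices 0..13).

Move 1: P2 pit0 -> P1=[5,3,4,3,4,2](0) P2=[0,6,4,6,5,4](0)
Move 2: P1 pit1 -> P1=[5,0,5,4,5,2](0) P2=[0,6,4,6,5,4](0)
Move 3: P1 pit3 -> P1=[5,0,5,0,6,3](1) P2=[1,6,4,6,5,4](0)
Move 4: P2 pit3 -> P1=[6,1,6,0,6,3](1) P2=[1,6,4,0,6,5](1)
Move 5: P2 pit4 -> P1=[7,2,7,1,6,3](1) P2=[1,6,4,0,0,6](2)
Move 6: P1 pit0 -> P1=[0,3,8,2,7,4](2) P2=[2,6,4,0,0,6](2)
Move 7: P1 pit2 -> P1=[0,3,0,3,8,5](3) P2=[3,7,5,1,0,6](2)
Move 8: P1 pit1 -> P1=[0,0,1,4,9,5](3) P2=[3,7,5,1,0,6](2)

Answer: 0 0 1 4 9 5 3 3 7 5 1 0 6 2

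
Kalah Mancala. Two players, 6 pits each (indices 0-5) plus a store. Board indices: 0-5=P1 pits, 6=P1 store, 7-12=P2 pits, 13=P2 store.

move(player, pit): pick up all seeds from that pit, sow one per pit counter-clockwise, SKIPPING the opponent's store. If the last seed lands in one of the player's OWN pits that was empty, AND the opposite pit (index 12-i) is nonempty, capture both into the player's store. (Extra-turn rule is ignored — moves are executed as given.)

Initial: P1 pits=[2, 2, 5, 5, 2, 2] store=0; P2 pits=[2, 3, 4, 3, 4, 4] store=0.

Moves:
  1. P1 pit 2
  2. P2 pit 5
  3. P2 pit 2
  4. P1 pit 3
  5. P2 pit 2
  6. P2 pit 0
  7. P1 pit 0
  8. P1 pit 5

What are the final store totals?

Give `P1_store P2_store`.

Answer: 5 2

Derivation:
Move 1: P1 pit2 -> P1=[2,2,0,6,3,3](1) P2=[3,3,4,3,4,4](0)
Move 2: P2 pit5 -> P1=[3,3,1,6,3,3](1) P2=[3,3,4,3,4,0](1)
Move 3: P2 pit2 -> P1=[3,3,1,6,3,3](1) P2=[3,3,0,4,5,1](2)
Move 4: P1 pit3 -> P1=[3,3,1,0,4,4](2) P2=[4,4,1,4,5,1](2)
Move 5: P2 pit2 -> P1=[3,3,1,0,4,4](2) P2=[4,4,0,5,5,1](2)
Move 6: P2 pit0 -> P1=[3,3,1,0,4,4](2) P2=[0,5,1,6,6,1](2)
Move 7: P1 pit0 -> P1=[0,4,2,0,4,4](4) P2=[0,5,0,6,6,1](2)
Move 8: P1 pit5 -> P1=[0,4,2,0,4,0](5) P2=[1,6,1,6,6,1](2)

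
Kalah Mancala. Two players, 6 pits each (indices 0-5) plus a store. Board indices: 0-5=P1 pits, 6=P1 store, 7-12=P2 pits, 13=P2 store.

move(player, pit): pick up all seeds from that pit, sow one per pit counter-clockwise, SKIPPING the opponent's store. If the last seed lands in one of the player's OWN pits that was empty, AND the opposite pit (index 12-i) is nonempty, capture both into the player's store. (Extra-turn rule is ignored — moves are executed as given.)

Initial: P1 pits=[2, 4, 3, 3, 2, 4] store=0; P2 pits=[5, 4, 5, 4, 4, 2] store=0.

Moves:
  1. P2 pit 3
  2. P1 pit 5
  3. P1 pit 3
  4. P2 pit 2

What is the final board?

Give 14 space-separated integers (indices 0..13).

Move 1: P2 pit3 -> P1=[3,4,3,3,2,4](0) P2=[5,4,5,0,5,3](1)
Move 2: P1 pit5 -> P1=[3,4,3,3,2,0](1) P2=[6,5,6,0,5,3](1)
Move 3: P1 pit3 -> P1=[3,4,3,0,3,1](2) P2=[6,5,6,0,5,3](1)
Move 4: P2 pit2 -> P1=[4,5,3,0,3,1](2) P2=[6,5,0,1,6,4](2)

Answer: 4 5 3 0 3 1 2 6 5 0 1 6 4 2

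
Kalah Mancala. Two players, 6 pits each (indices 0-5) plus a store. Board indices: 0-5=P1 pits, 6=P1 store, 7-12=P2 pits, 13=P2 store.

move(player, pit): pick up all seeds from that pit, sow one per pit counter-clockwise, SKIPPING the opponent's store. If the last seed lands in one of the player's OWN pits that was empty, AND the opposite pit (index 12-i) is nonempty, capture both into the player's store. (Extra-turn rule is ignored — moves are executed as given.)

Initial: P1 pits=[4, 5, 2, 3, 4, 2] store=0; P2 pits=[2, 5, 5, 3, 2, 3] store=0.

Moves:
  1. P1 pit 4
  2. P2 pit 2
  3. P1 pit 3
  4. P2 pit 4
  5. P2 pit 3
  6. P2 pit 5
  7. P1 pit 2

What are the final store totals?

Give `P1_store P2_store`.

Answer: 2 4

Derivation:
Move 1: P1 pit4 -> P1=[4,5,2,3,0,3](1) P2=[3,6,5,3,2,3](0)
Move 2: P2 pit2 -> P1=[5,5,2,3,0,3](1) P2=[3,6,0,4,3,4](1)
Move 3: P1 pit3 -> P1=[5,5,2,0,1,4](2) P2=[3,6,0,4,3,4](1)
Move 4: P2 pit4 -> P1=[6,5,2,0,1,4](2) P2=[3,6,0,4,0,5](2)
Move 5: P2 pit3 -> P1=[7,5,2,0,1,4](2) P2=[3,6,0,0,1,6](3)
Move 6: P2 pit5 -> P1=[8,6,3,1,2,4](2) P2=[3,6,0,0,1,0](4)
Move 7: P1 pit2 -> P1=[8,6,0,2,3,5](2) P2=[3,6,0,0,1,0](4)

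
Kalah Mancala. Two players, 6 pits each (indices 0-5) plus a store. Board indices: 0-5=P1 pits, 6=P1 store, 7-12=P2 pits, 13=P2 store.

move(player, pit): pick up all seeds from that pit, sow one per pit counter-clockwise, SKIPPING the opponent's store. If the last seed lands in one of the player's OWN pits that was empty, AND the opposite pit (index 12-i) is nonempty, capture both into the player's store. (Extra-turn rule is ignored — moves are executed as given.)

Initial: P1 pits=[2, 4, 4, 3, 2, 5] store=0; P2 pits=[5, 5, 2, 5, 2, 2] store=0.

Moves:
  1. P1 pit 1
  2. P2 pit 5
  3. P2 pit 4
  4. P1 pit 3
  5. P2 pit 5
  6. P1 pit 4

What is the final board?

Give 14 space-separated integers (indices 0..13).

Answer: 3 0 5 0 0 8 2 7 6 2 5 0 0 3

Derivation:
Move 1: P1 pit1 -> P1=[2,0,5,4,3,6](0) P2=[5,5,2,5,2,2](0)
Move 2: P2 pit5 -> P1=[3,0,5,4,3,6](0) P2=[5,5,2,5,2,0](1)
Move 3: P2 pit4 -> P1=[3,0,5,4,3,6](0) P2=[5,5,2,5,0,1](2)
Move 4: P1 pit3 -> P1=[3,0,5,0,4,7](1) P2=[6,5,2,5,0,1](2)
Move 5: P2 pit5 -> P1=[3,0,5,0,4,7](1) P2=[6,5,2,5,0,0](3)
Move 6: P1 pit4 -> P1=[3,0,5,0,0,8](2) P2=[7,6,2,5,0,0](3)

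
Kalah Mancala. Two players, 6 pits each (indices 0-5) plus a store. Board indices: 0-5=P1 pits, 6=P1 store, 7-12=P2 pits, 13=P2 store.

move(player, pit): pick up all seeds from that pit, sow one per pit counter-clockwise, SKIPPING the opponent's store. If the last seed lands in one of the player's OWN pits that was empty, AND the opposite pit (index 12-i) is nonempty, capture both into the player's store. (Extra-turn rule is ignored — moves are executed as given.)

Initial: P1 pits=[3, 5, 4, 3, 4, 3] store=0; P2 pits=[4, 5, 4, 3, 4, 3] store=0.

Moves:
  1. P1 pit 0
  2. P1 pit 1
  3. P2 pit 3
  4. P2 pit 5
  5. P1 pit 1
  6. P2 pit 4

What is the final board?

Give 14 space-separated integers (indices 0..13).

Answer: 2 1 9 5 5 4 1 5 5 4 0 0 1 3

Derivation:
Move 1: P1 pit0 -> P1=[0,6,5,4,4,3](0) P2=[4,5,4,3,4,3](0)
Move 2: P1 pit1 -> P1=[0,0,6,5,5,4](1) P2=[5,5,4,3,4,3](0)
Move 3: P2 pit3 -> P1=[0,0,6,5,5,4](1) P2=[5,5,4,0,5,4](1)
Move 4: P2 pit5 -> P1=[1,1,7,5,5,4](1) P2=[5,5,4,0,5,0](2)
Move 5: P1 pit1 -> P1=[1,0,8,5,5,4](1) P2=[5,5,4,0,5,0](2)
Move 6: P2 pit4 -> P1=[2,1,9,5,5,4](1) P2=[5,5,4,0,0,1](3)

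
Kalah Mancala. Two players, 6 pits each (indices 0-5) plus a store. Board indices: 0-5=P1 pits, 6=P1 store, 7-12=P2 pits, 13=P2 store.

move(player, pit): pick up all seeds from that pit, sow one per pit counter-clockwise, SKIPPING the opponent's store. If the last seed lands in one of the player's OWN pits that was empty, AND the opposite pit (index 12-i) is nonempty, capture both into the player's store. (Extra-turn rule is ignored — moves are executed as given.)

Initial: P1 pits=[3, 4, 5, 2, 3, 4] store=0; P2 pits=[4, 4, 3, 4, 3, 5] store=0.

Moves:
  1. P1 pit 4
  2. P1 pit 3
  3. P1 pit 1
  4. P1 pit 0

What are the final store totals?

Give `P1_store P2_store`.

Move 1: P1 pit4 -> P1=[3,4,5,2,0,5](1) P2=[5,4,3,4,3,5](0)
Move 2: P1 pit3 -> P1=[3,4,5,0,1,6](1) P2=[5,4,3,4,3,5](0)
Move 3: P1 pit1 -> P1=[3,0,6,1,2,7](1) P2=[5,4,3,4,3,5](0)
Move 4: P1 pit0 -> P1=[0,1,7,2,2,7](1) P2=[5,4,3,4,3,5](0)

Answer: 1 0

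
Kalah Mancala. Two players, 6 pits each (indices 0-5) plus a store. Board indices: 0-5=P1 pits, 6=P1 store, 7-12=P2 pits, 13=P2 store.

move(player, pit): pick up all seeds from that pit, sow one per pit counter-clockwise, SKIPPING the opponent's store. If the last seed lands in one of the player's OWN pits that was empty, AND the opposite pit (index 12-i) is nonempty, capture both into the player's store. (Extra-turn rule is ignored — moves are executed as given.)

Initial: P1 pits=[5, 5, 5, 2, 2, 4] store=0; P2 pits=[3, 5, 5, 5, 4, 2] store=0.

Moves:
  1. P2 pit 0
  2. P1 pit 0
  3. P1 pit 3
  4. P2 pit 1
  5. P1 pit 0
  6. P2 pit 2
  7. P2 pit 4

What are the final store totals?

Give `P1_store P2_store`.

Move 1: P2 pit0 -> P1=[5,5,5,2,2,4](0) P2=[0,6,6,6,4,2](0)
Move 2: P1 pit0 -> P1=[0,6,6,3,3,5](0) P2=[0,6,6,6,4,2](0)
Move 3: P1 pit3 -> P1=[0,6,6,0,4,6](1) P2=[0,6,6,6,4,2](0)
Move 4: P2 pit1 -> P1=[1,6,6,0,4,6](1) P2=[0,0,7,7,5,3](1)
Move 5: P1 pit0 -> P1=[0,7,6,0,4,6](1) P2=[0,0,7,7,5,3](1)
Move 6: P2 pit2 -> P1=[1,8,7,0,4,6](1) P2=[0,0,0,8,6,4](2)
Move 7: P2 pit4 -> P1=[2,9,8,1,4,6](1) P2=[0,0,0,8,0,5](3)

Answer: 1 3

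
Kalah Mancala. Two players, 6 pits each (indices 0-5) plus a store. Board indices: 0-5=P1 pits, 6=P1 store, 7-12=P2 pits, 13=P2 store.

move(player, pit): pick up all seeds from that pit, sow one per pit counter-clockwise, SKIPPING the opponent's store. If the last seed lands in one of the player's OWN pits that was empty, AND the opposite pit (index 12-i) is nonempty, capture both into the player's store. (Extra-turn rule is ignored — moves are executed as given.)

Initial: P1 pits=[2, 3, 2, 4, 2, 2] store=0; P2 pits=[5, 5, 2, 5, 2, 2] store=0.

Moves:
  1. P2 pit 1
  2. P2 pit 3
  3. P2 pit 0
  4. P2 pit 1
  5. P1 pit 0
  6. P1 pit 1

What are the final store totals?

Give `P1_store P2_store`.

Move 1: P2 pit1 -> P1=[2,3,2,4,2,2](0) P2=[5,0,3,6,3,3](1)
Move 2: P2 pit3 -> P1=[3,4,3,4,2,2](0) P2=[5,0,3,0,4,4](2)
Move 3: P2 pit0 -> P1=[3,4,3,4,2,2](0) P2=[0,1,4,1,5,5](2)
Move 4: P2 pit1 -> P1=[3,4,3,4,2,2](0) P2=[0,0,5,1,5,5](2)
Move 5: P1 pit0 -> P1=[0,5,4,5,2,2](0) P2=[0,0,5,1,5,5](2)
Move 6: P1 pit1 -> P1=[0,0,5,6,3,3](1) P2=[0,0,5,1,5,5](2)

Answer: 1 2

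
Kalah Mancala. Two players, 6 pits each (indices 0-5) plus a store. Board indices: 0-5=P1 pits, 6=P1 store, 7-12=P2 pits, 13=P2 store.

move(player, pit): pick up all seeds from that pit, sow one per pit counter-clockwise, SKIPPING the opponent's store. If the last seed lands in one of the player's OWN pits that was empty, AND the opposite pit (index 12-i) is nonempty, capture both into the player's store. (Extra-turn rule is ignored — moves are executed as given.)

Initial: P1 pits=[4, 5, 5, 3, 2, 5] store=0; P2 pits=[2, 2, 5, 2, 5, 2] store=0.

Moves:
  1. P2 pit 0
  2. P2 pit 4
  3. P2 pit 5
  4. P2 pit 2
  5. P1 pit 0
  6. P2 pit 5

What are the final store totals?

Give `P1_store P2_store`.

Move 1: P2 pit0 -> P1=[4,5,5,3,2,5](0) P2=[0,3,6,2,5,2](0)
Move 2: P2 pit4 -> P1=[5,6,6,3,2,5](0) P2=[0,3,6,2,0,3](1)
Move 3: P2 pit5 -> P1=[6,7,6,3,2,5](0) P2=[0,3,6,2,0,0](2)
Move 4: P2 pit2 -> P1=[7,8,6,3,2,5](0) P2=[0,3,0,3,1,1](3)
Move 5: P1 pit0 -> P1=[0,9,7,4,3,6](1) P2=[1,3,0,3,1,1](3)
Move 6: P2 pit5 -> P1=[0,9,7,4,3,6](1) P2=[1,3,0,3,1,0](4)

Answer: 1 4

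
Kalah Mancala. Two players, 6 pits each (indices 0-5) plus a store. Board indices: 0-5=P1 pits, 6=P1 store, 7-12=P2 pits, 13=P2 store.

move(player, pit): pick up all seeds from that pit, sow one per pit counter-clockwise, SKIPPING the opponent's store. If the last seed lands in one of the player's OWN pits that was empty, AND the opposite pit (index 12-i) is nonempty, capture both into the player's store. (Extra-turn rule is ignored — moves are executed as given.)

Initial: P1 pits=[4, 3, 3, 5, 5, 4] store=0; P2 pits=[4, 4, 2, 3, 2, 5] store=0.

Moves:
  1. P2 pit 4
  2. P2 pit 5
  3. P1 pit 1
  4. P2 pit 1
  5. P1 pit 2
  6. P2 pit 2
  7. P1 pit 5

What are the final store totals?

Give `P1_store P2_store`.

Move 1: P2 pit4 -> P1=[4,3,3,5,5,4](0) P2=[4,4,2,3,0,6](1)
Move 2: P2 pit5 -> P1=[5,4,4,6,6,4](0) P2=[4,4,2,3,0,0](2)
Move 3: P1 pit1 -> P1=[5,0,5,7,7,5](0) P2=[4,4,2,3,0,0](2)
Move 4: P2 pit1 -> P1=[0,0,5,7,7,5](0) P2=[4,0,3,4,1,0](8)
Move 5: P1 pit2 -> P1=[0,0,0,8,8,6](1) P2=[5,0,3,4,1,0](8)
Move 6: P2 pit2 -> P1=[0,0,0,8,8,6](1) P2=[5,0,0,5,2,1](8)
Move 7: P1 pit5 -> P1=[0,0,0,8,8,0](2) P2=[6,1,1,6,3,1](8)

Answer: 2 8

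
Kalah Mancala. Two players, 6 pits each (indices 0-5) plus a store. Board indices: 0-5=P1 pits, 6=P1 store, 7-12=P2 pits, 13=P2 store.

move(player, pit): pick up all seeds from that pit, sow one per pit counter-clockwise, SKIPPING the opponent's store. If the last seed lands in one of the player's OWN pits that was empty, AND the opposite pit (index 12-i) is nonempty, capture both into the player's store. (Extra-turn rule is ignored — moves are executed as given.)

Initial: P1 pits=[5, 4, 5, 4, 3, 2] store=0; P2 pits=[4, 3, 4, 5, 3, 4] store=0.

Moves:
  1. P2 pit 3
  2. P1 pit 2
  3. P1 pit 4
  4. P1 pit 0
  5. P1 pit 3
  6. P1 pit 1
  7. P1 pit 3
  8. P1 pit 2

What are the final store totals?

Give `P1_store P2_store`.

Move 1: P2 pit3 -> P1=[6,5,5,4,3,2](0) P2=[4,3,4,0,4,5](1)
Move 2: P1 pit2 -> P1=[6,5,0,5,4,3](1) P2=[5,3,4,0,4,5](1)
Move 3: P1 pit4 -> P1=[6,5,0,5,0,4](2) P2=[6,4,4,0,4,5](1)
Move 4: P1 pit0 -> P1=[0,6,1,6,1,5](3) P2=[6,4,4,0,4,5](1)
Move 5: P1 pit3 -> P1=[0,6,1,0,2,6](4) P2=[7,5,5,0,4,5](1)
Move 6: P1 pit1 -> P1=[0,0,2,1,3,7](5) P2=[8,5,5,0,4,5](1)
Move 7: P1 pit3 -> P1=[0,0,2,0,4,7](5) P2=[8,5,5,0,4,5](1)
Move 8: P1 pit2 -> P1=[0,0,0,1,5,7](5) P2=[8,5,5,0,4,5](1)

Answer: 5 1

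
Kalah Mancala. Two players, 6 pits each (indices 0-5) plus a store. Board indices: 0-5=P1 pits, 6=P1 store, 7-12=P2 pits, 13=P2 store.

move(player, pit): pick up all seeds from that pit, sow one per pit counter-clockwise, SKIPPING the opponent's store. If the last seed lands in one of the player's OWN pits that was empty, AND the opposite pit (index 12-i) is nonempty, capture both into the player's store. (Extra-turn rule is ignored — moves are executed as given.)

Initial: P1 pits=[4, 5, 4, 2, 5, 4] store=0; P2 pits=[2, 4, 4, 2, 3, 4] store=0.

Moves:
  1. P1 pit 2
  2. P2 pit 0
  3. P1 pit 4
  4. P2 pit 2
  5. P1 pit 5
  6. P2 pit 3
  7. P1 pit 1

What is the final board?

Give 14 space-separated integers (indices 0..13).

Move 1: P1 pit2 -> P1=[4,5,0,3,6,5](1) P2=[2,4,4,2,3,4](0)
Move 2: P2 pit0 -> P1=[4,5,0,3,6,5](1) P2=[0,5,5,2,3,4](0)
Move 3: P1 pit4 -> P1=[4,5,0,3,0,6](2) P2=[1,6,6,3,3,4](0)
Move 4: P2 pit2 -> P1=[5,6,0,3,0,6](2) P2=[1,6,0,4,4,5](1)
Move 5: P1 pit5 -> P1=[5,6,0,3,0,0](3) P2=[2,7,1,5,5,5](1)
Move 6: P2 pit3 -> P1=[6,7,0,3,0,0](3) P2=[2,7,1,0,6,6](2)
Move 7: P1 pit1 -> P1=[6,0,1,4,1,1](4) P2=[3,8,1,0,6,6](2)

Answer: 6 0 1 4 1 1 4 3 8 1 0 6 6 2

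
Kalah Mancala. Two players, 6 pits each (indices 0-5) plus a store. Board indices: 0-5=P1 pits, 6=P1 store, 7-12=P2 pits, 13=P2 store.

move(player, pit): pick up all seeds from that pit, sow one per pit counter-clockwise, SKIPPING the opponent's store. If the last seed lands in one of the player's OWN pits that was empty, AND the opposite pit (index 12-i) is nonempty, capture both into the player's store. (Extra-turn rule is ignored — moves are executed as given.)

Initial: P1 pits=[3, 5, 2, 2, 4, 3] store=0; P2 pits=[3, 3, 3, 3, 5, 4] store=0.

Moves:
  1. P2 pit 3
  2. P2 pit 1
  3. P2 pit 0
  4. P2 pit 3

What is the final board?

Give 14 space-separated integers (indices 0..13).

Move 1: P2 pit3 -> P1=[3,5,2,2,4,3](0) P2=[3,3,3,0,6,5](1)
Move 2: P2 pit1 -> P1=[3,5,2,2,4,3](0) P2=[3,0,4,1,7,5](1)
Move 3: P2 pit0 -> P1=[3,5,2,2,4,3](0) P2=[0,1,5,2,7,5](1)
Move 4: P2 pit3 -> P1=[3,5,2,2,4,3](0) P2=[0,1,5,0,8,6](1)

Answer: 3 5 2 2 4 3 0 0 1 5 0 8 6 1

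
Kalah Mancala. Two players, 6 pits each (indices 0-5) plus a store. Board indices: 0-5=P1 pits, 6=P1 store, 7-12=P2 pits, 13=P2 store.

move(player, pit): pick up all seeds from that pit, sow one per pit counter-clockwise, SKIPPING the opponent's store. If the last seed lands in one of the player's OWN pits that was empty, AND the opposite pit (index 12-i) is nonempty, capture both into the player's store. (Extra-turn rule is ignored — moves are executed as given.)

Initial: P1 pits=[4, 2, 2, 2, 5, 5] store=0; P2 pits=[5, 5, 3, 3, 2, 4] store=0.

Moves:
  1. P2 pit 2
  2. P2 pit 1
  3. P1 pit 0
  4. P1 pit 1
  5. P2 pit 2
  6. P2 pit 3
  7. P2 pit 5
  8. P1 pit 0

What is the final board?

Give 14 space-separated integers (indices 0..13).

Move 1: P2 pit2 -> P1=[4,2,2,2,5,5](0) P2=[5,5,0,4,3,5](0)
Move 2: P2 pit1 -> P1=[4,2,2,2,5,5](0) P2=[5,0,1,5,4,6](1)
Move 3: P1 pit0 -> P1=[0,3,3,3,6,5](0) P2=[5,0,1,5,4,6](1)
Move 4: P1 pit1 -> P1=[0,0,4,4,7,5](0) P2=[5,0,1,5,4,6](1)
Move 5: P2 pit2 -> P1=[0,0,4,4,7,5](0) P2=[5,0,0,6,4,6](1)
Move 6: P2 pit3 -> P1=[1,1,5,4,7,5](0) P2=[5,0,0,0,5,7](2)
Move 7: P2 pit5 -> P1=[2,2,6,5,8,6](0) P2=[5,0,0,0,5,0](3)
Move 8: P1 pit0 -> P1=[0,3,7,5,8,6](0) P2=[5,0,0,0,5,0](3)

Answer: 0 3 7 5 8 6 0 5 0 0 0 5 0 3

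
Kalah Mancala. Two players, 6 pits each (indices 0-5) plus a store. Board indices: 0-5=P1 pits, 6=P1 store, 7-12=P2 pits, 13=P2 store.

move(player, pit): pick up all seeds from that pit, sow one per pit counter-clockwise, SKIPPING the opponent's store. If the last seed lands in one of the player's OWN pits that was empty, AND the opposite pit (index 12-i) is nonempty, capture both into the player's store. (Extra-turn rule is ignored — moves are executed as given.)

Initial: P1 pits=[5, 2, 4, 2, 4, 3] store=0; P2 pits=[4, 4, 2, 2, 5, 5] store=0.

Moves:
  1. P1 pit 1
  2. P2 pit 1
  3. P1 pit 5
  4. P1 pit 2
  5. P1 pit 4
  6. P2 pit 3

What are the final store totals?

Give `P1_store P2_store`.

Answer: 3 1

Derivation:
Move 1: P1 pit1 -> P1=[5,0,5,3,4,3](0) P2=[4,4,2,2,5,5](0)
Move 2: P2 pit1 -> P1=[5,0,5,3,4,3](0) P2=[4,0,3,3,6,6](0)
Move 3: P1 pit5 -> P1=[5,0,5,3,4,0](1) P2=[5,1,3,3,6,6](0)
Move 4: P1 pit2 -> P1=[5,0,0,4,5,1](2) P2=[6,1,3,3,6,6](0)
Move 5: P1 pit4 -> P1=[5,0,0,4,0,2](3) P2=[7,2,4,3,6,6](0)
Move 6: P2 pit3 -> P1=[5,0,0,4,0,2](3) P2=[7,2,4,0,7,7](1)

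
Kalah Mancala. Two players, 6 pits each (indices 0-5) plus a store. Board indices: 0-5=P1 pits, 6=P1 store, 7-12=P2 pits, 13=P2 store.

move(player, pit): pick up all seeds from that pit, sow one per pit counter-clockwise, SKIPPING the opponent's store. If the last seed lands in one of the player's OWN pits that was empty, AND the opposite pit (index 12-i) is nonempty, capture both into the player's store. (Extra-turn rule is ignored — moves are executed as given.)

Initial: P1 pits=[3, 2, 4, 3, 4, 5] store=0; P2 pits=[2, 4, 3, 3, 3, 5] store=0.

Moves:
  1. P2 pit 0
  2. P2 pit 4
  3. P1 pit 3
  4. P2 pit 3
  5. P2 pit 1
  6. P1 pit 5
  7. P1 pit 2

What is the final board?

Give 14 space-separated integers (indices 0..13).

Answer: 4 2 0 1 6 1 3 1 1 6 2 3 8 3

Derivation:
Move 1: P2 pit0 -> P1=[3,2,4,3,4,5](0) P2=[0,5,4,3,3,5](0)
Move 2: P2 pit4 -> P1=[4,2,4,3,4,5](0) P2=[0,5,4,3,0,6](1)
Move 3: P1 pit3 -> P1=[4,2,4,0,5,6](1) P2=[0,5,4,3,0,6](1)
Move 4: P2 pit3 -> P1=[4,2,4,0,5,6](1) P2=[0,5,4,0,1,7](2)
Move 5: P2 pit1 -> P1=[4,2,4,0,5,6](1) P2=[0,0,5,1,2,8](3)
Move 6: P1 pit5 -> P1=[4,2,4,0,5,0](2) P2=[1,1,6,2,3,8](3)
Move 7: P1 pit2 -> P1=[4,2,0,1,6,1](3) P2=[1,1,6,2,3,8](3)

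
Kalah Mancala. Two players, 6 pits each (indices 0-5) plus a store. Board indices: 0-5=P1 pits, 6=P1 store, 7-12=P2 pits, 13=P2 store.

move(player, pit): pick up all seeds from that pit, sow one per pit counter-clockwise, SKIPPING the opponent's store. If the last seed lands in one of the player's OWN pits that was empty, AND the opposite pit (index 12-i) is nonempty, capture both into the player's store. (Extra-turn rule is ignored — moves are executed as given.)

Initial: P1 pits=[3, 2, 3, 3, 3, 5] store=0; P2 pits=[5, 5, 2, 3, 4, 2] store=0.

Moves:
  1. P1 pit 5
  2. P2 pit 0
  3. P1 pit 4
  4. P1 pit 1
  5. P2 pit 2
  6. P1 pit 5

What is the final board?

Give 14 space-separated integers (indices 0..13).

Move 1: P1 pit5 -> P1=[3,2,3,3,3,0](1) P2=[6,6,3,4,4,2](0)
Move 2: P2 pit0 -> P1=[3,2,3,3,3,0](1) P2=[0,7,4,5,5,3](1)
Move 3: P1 pit4 -> P1=[3,2,3,3,0,1](2) P2=[1,7,4,5,5,3](1)
Move 4: P1 pit1 -> P1=[3,0,4,4,0,1](2) P2=[1,7,4,5,5,3](1)
Move 5: P2 pit2 -> P1=[3,0,4,4,0,1](2) P2=[1,7,0,6,6,4](2)
Move 6: P1 pit5 -> P1=[3,0,4,4,0,0](3) P2=[1,7,0,6,6,4](2)

Answer: 3 0 4 4 0 0 3 1 7 0 6 6 4 2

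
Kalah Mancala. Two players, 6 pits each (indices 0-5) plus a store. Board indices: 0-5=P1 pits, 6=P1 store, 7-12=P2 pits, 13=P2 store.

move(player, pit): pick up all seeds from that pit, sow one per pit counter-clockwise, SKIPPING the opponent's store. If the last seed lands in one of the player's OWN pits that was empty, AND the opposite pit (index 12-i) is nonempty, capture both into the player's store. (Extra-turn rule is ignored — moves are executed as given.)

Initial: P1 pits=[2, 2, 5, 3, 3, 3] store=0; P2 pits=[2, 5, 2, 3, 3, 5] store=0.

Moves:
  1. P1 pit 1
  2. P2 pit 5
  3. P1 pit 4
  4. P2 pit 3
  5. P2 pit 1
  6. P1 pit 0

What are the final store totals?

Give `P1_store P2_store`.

Answer: 1 3

Derivation:
Move 1: P1 pit1 -> P1=[2,0,6,4,3,3](0) P2=[2,5,2,3,3,5](0)
Move 2: P2 pit5 -> P1=[3,1,7,5,3,3](0) P2=[2,5,2,3,3,0](1)
Move 3: P1 pit4 -> P1=[3,1,7,5,0,4](1) P2=[3,5,2,3,3,0](1)
Move 4: P2 pit3 -> P1=[3,1,7,5,0,4](1) P2=[3,5,2,0,4,1](2)
Move 5: P2 pit1 -> P1=[3,1,7,5,0,4](1) P2=[3,0,3,1,5,2](3)
Move 6: P1 pit0 -> P1=[0,2,8,6,0,4](1) P2=[3,0,3,1,5,2](3)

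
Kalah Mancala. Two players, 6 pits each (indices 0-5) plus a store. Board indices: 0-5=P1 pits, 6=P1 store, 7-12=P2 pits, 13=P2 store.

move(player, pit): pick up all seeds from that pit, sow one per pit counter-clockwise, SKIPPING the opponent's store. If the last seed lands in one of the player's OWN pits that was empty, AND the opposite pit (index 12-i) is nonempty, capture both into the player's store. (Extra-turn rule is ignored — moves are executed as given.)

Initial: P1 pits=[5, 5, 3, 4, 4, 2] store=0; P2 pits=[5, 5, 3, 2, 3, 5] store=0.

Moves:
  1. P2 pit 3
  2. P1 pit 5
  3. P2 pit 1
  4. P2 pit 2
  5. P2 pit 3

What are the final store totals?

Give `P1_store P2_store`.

Move 1: P2 pit3 -> P1=[5,5,3,4,4,2](0) P2=[5,5,3,0,4,6](0)
Move 2: P1 pit5 -> P1=[5,5,3,4,4,0](1) P2=[6,5,3,0,4,6](0)
Move 3: P2 pit1 -> P1=[5,5,3,4,4,0](1) P2=[6,0,4,1,5,7](1)
Move 4: P2 pit2 -> P1=[5,5,3,4,4,0](1) P2=[6,0,0,2,6,8](2)
Move 5: P2 pit3 -> P1=[5,5,3,4,4,0](1) P2=[6,0,0,0,7,9](2)

Answer: 1 2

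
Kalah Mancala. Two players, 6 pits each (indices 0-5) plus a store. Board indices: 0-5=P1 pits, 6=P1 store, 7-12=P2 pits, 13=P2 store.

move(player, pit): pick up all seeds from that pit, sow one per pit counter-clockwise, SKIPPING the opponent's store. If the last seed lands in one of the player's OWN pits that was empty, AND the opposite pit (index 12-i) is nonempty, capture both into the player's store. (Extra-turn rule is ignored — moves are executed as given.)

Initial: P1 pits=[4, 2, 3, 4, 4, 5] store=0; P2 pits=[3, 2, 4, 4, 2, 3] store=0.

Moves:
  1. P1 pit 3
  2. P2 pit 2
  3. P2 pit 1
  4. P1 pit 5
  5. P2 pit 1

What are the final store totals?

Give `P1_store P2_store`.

Answer: 2 1

Derivation:
Move 1: P1 pit3 -> P1=[4,2,3,0,5,6](1) P2=[4,2,4,4,2,3](0)
Move 2: P2 pit2 -> P1=[4,2,3,0,5,6](1) P2=[4,2,0,5,3,4](1)
Move 3: P2 pit1 -> P1=[4,2,3,0,5,6](1) P2=[4,0,1,6,3,4](1)
Move 4: P1 pit5 -> P1=[4,2,3,0,5,0](2) P2=[5,1,2,7,4,4](1)
Move 5: P2 pit1 -> P1=[4,2,3,0,5,0](2) P2=[5,0,3,7,4,4](1)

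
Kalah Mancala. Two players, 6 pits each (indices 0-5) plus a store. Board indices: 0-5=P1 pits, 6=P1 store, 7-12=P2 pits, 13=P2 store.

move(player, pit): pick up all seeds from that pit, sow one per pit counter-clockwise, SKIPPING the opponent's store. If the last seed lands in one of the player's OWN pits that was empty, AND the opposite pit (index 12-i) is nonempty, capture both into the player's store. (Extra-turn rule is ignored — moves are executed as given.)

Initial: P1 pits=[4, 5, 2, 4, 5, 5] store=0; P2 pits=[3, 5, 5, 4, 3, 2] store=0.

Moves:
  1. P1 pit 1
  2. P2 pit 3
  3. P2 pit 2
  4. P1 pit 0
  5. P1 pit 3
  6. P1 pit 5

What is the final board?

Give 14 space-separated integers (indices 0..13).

Move 1: P1 pit1 -> P1=[4,0,3,5,6,6](1) P2=[3,5,5,4,3,2](0)
Move 2: P2 pit3 -> P1=[5,0,3,5,6,6](1) P2=[3,5,5,0,4,3](1)
Move 3: P2 pit2 -> P1=[6,0,3,5,6,6](1) P2=[3,5,0,1,5,4](2)
Move 4: P1 pit0 -> P1=[0,1,4,6,7,7](2) P2=[3,5,0,1,5,4](2)
Move 5: P1 pit3 -> P1=[0,1,4,0,8,8](3) P2=[4,6,1,1,5,4](2)
Move 6: P1 pit5 -> P1=[0,1,4,0,8,0](10) P2=[5,7,2,2,6,0](2)

Answer: 0 1 4 0 8 0 10 5 7 2 2 6 0 2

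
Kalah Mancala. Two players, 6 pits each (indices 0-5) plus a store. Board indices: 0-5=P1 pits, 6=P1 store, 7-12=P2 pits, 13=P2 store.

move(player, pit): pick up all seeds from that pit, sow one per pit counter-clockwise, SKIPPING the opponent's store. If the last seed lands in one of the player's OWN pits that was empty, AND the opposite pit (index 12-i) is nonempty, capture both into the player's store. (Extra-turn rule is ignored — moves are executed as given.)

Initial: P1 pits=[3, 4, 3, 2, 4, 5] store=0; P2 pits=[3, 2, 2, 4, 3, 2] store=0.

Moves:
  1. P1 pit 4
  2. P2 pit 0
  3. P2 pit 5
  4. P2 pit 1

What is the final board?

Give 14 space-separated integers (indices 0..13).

Move 1: P1 pit4 -> P1=[3,4,3,2,0,6](1) P2=[4,3,2,4,3,2](0)
Move 2: P2 pit0 -> P1=[3,4,3,2,0,6](1) P2=[0,4,3,5,4,2](0)
Move 3: P2 pit5 -> P1=[4,4,3,2,0,6](1) P2=[0,4,3,5,4,0](1)
Move 4: P2 pit1 -> P1=[0,4,3,2,0,6](1) P2=[0,0,4,6,5,0](6)

Answer: 0 4 3 2 0 6 1 0 0 4 6 5 0 6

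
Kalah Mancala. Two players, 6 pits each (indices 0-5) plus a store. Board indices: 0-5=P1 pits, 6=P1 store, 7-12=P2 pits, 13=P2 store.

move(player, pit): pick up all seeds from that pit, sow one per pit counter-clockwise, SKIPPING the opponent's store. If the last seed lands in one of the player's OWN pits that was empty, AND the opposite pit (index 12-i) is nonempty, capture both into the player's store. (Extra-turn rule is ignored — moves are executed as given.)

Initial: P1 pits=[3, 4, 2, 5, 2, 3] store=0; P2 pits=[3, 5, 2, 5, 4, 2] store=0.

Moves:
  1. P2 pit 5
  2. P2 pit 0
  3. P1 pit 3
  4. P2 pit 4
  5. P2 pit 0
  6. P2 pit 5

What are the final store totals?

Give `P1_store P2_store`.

Answer: 1 3

Derivation:
Move 1: P2 pit5 -> P1=[4,4,2,5,2,3](0) P2=[3,5,2,5,4,0](1)
Move 2: P2 pit0 -> P1=[4,4,2,5,2,3](0) P2=[0,6,3,6,4,0](1)
Move 3: P1 pit3 -> P1=[4,4,2,0,3,4](1) P2=[1,7,3,6,4,0](1)
Move 4: P2 pit4 -> P1=[5,5,2,0,3,4](1) P2=[1,7,3,6,0,1](2)
Move 5: P2 pit0 -> P1=[5,5,2,0,3,4](1) P2=[0,8,3,6,0,1](2)
Move 6: P2 pit5 -> P1=[5,5,2,0,3,4](1) P2=[0,8,3,6,0,0](3)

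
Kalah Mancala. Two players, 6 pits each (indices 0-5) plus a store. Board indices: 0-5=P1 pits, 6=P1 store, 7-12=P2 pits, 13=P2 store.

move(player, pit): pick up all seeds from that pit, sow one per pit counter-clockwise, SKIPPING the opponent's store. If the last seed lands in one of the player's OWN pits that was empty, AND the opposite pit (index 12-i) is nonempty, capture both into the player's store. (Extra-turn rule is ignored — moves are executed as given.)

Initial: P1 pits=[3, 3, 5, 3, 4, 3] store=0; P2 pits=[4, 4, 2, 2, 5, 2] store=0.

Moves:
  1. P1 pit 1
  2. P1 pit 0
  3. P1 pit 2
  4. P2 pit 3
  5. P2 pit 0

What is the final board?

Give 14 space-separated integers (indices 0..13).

Answer: 0 1 0 6 6 4 1 0 6 4 1 7 4 0

Derivation:
Move 1: P1 pit1 -> P1=[3,0,6,4,5,3](0) P2=[4,4,2,2,5,2](0)
Move 2: P1 pit0 -> P1=[0,1,7,5,5,3](0) P2=[4,4,2,2,5,2](0)
Move 3: P1 pit2 -> P1=[0,1,0,6,6,4](1) P2=[5,5,3,2,5,2](0)
Move 4: P2 pit3 -> P1=[0,1,0,6,6,4](1) P2=[5,5,3,0,6,3](0)
Move 5: P2 pit0 -> P1=[0,1,0,6,6,4](1) P2=[0,6,4,1,7,4](0)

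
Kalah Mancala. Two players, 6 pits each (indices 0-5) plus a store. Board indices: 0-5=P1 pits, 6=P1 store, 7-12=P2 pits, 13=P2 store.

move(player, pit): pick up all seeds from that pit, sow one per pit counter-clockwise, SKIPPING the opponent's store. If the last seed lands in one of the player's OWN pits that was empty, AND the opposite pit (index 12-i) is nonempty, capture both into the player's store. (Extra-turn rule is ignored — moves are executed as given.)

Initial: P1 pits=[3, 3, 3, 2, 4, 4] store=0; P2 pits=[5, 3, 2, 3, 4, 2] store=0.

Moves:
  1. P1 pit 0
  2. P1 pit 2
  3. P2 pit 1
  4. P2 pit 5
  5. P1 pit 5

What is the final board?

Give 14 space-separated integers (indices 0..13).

Move 1: P1 pit0 -> P1=[0,4,4,3,4,4](0) P2=[5,3,2,3,4,2](0)
Move 2: P1 pit2 -> P1=[0,4,0,4,5,5](1) P2=[5,3,2,3,4,2](0)
Move 3: P2 pit1 -> P1=[0,4,0,4,5,5](1) P2=[5,0,3,4,5,2](0)
Move 4: P2 pit5 -> P1=[1,4,0,4,5,5](1) P2=[5,0,3,4,5,0](1)
Move 5: P1 pit5 -> P1=[1,4,0,4,5,0](2) P2=[6,1,4,5,5,0](1)

Answer: 1 4 0 4 5 0 2 6 1 4 5 5 0 1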